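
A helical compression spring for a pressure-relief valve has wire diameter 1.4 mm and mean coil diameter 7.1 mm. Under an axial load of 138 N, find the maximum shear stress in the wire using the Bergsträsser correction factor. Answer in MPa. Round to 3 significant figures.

Spring index C = D/d = 7.1/1.4 = 5.0714
K_B = (4C+2)/(4C−3) = 22.286/17.286 = 1.2893
τ₀ = 8FD/(πd³) = 8·138·7.1/(π·1.4³) = 7838.4/8.6205 = 909.27 MPa
τ_max = K·τ₀ = 1.2893 × 909.27 = 1172.3 MPa

1170 MPa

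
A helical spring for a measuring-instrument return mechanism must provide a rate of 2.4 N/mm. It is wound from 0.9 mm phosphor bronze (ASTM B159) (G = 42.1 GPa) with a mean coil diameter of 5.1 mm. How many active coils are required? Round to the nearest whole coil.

11

N_a = Gd⁴/(8D³k) = (42.1×10³ × 0.9⁴)/(8 × 5.1³ × 2.4)
    = 27621.8 / 2546.9 = 10.85 → 11 coils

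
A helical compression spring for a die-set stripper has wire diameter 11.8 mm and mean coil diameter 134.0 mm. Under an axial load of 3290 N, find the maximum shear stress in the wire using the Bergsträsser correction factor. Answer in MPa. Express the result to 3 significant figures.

Spring index C = D/d = 134.0/11.8 = 11.3559
K_B = (4C+2)/(4C−3) = 47.424/42.424 = 1.1179
τ₀ = 8FD/(πd³) = 8·3290·134.0/(π·11.8³) = 3.52688e+06/5161.7 = 683.27 MPa
τ_max = K·τ₀ = 1.1179 × 683.27 = 763.8 MPa

764 MPa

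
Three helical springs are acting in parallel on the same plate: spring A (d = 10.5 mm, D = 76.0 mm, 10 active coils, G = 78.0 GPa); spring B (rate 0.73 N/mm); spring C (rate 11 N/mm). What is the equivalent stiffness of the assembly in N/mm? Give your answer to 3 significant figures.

38.7 N/mm

k_A = Gd⁴/(8D³N_a) = (78.0×10³)(10.5⁴)/(8·76.0³·10) = 26.997 N/mm
Parallel: k_eq = 26.997 + 0.73 + 11 = 38.727 N/mm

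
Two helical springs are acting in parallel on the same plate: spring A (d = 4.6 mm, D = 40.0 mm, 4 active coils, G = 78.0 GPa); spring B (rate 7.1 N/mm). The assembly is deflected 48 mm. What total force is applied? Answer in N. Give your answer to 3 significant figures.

1160 N

k_A = Gd⁴/(8D³N_a) = (78.0×10³)(4.6⁴)/(8·40.0³·4) = 17.053 N/mm
Parallel: k_eq = 17.053 + 7.1 = 24.153 N/mm
F = k_eq·δ = 24.153·48 = 1159.3 N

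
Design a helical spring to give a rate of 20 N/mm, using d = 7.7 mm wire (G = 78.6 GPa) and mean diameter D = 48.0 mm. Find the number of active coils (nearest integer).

16

N_a = Gd⁴/(8D³k) = (78.6×10³ × 7.7⁴)/(8 × 48.0³ × 20)
    = 2.76303e+08 / 1.76947e+07 = 15.61 → 16 coils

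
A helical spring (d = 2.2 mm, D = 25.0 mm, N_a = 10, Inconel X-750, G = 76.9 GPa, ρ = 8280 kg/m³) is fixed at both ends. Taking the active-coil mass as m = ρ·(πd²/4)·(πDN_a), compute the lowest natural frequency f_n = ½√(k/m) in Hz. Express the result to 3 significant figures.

k = Gd⁴/(8D³N_a) = (76.9×10³)(2.2⁴)/(8·25.0³·10) = 1.4411 N/mm = 1441.1 N/m
Wire length L = πDN_a = π·25.0·10 = 785.4 mm
m = ρ·(πd²/4)·L = 8280 × 3.8013×10⁻⁶ m² × 0.7854 m = 0.02472 kg
f_n = ½√(k/m) = 0.5·√(1441.1/0.02472) = 0.5·√(58298) = 120.72 Hz

121 Hz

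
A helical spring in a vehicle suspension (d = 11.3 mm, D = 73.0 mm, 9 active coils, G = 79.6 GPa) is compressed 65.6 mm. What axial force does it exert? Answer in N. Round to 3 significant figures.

k = Gd⁴/(8D³N_a) = (79.6×10³)(11.3⁴)/(8·73.0³·9) = 46.337 N/mm
F = k·δ = 46.337 × 65.6 = 3039.7 N

3040 N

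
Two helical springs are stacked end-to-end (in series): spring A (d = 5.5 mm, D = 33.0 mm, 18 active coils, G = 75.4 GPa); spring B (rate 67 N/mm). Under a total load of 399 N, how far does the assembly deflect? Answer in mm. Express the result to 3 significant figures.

k_A = Gd⁴/(8D³N_a) = (75.4×10³)(5.5⁴)/(8·33.0³·18) = 13.333 N/mm
Series: 1/k_eq = 1/13.333 + 1/67 = 0.089929; k_eq = 11.12 N/mm
δ = F/k_eq = 399/11.12 = 35.882 mm

35.9 mm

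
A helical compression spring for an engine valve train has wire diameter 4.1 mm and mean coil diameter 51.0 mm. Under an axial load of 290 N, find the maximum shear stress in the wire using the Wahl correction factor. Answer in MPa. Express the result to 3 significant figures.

609 MPa

Spring index C = D/d = 51.0/4.1 = 12.4390
K_W = (4C−1)/(4C−4) + 0.615/C = 48.756/45.756 + 0.0494 = 1.1150
τ₀ = 8FD/(πd³) = 8·290·51.0/(π·4.1³) = 118320/216.52 = 546.46 MPa
τ_max = K·τ₀ = 1.1150 × 546.46 = 609.3 MPa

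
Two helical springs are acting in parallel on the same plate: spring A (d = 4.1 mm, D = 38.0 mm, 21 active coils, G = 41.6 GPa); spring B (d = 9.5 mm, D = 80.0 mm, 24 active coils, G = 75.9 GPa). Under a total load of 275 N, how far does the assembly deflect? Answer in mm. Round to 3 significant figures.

36.4 mm

k_A = Gd⁴/(8D³N_a) = (41.6×10³)(4.1⁴)/(8·38.0³·21) = 1.2752 N/mm
k_B = Gd⁴/(8D³N_a) = (75.9×10³)(9.5⁴)/(8·80.0³·24) = 6.2888 N/mm
Parallel: k_eq = 1.2752 + 6.2888 = 7.5639 N/mm
δ = F/k_eq = 275/7.5639 = 36.357 mm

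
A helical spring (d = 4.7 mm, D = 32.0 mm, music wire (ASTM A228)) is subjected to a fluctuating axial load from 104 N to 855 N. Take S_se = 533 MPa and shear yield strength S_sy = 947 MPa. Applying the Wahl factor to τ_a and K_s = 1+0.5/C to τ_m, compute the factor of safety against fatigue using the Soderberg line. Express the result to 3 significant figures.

C = D/d = 32.0/4.7 = 6.8085; K_W = (4C−1)/(4C−4)+0.615/C = 1.2194; K_s = 1+0.5/C = 1.0734
F_a = (F_max−F_min)/2 = 375.5 N; F_m = (F_max+F_min)/2 = 479.5 N
τ_a = K_W·8F_aD/(πd³) = 1.2194 × 294.72 = 359.39 MPa
τ_m = K_s·8F_mD/(πd³) = 1.0734 × 376.34 = 403.98 MPa
Soderberg: 1/n_f = τ_a/S_se + τ_m/S_sy = 359.39/533 + 403.98/947 = 0.67428 + 0.42659 = 1.1009
n_f = 1/1.1009 = 0.9084

0.908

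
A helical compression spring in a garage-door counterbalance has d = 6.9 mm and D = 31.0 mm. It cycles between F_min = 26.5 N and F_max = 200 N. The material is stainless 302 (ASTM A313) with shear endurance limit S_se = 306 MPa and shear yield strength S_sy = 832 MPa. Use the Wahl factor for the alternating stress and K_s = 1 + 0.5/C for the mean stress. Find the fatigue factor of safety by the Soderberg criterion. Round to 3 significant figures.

C = D/d = 31.0/6.9 = 4.4928; K_W = (4C−1)/(4C−4)+0.615/C = 1.3516; K_s = 1+0.5/C = 1.1113
F_a = (F_max−F_min)/2 = 86.75 N; F_m = (F_max+F_min)/2 = 113.25 N
τ_a = K_W·8F_aD/(πd³) = 1.3516 × 20.846 = 28.176 MPa
τ_m = K_s·8F_mD/(πd³) = 1.1113 × 27.214 = 30.243 MPa
Soderberg: 1/n_f = τ_a/S_se + τ_m/S_sy = 28.176/306 + 30.243/832 = 0.09208 + 0.03635 = 0.12843
n_f = 1/0.12843 = 7.786

7.79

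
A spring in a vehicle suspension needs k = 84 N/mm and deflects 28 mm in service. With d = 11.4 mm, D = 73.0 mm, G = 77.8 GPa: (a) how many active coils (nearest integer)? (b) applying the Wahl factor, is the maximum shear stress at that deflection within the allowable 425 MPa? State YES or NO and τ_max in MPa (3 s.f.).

N_a = Gd⁴/(8D³k) = (77.8×10³)(11.4⁴)/(8·73.0³·84) = 5.026 → N_a = 5
Actual rate k = Gd⁴/(8D³·5) = 84.444 N/mm
Working load F = kδ = 84.444·28 = 2364.4 N
C = 73.0/11.4 = 6.4035; K_W = (4C−1)/(4C−4)+0.615/C = 1.2348
τ_max = K_W·8FD/(πd³) = 1.2348·296.67 = 366.34 MPa
τ_max ≤ 425 MPa → acceptable

(a) 5 coils; (b) YES, τ_max = 366 MPa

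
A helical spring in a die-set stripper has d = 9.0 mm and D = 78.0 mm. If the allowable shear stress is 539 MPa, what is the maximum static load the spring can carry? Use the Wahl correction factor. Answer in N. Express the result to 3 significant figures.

C = D/d = 78.0/9.0 = 8.6667
K_W = (4C−1)/(4C−4) + 0.615/C = 33.667/30.667 + 0.0710 = 1.1688
τ_max = K·8FD/(πd³) → F_max = τ_allow·πd³/(8DK)
F_max = 539·π·9.0³/(8·78.0·1.1688) = 1.2344e+06/729.32 = 1692.6 N

1690 N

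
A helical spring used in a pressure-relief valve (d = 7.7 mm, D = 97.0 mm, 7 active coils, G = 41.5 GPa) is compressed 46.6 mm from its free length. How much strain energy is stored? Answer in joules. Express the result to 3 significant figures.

3.10 J

k = Gd⁴/(8D³N_a) = (41.5×10³)(7.7⁴)/(8·97.0³·7) = 2.8544 N/mm
U = ½kδ² = 0.5 × 2.8544 × 46.6² = 3099.2 N·mm = 3.0992 J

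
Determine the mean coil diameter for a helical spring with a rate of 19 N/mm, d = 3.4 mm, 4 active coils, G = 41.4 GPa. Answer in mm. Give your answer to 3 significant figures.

20.9 mm

D = (Gd⁴/(8N_a·k))^(1/3) = (41.4×10³·3.4⁴/(8·4·19))^(1/3)
  = (9099.39)^(1/3) = 20.8771 mm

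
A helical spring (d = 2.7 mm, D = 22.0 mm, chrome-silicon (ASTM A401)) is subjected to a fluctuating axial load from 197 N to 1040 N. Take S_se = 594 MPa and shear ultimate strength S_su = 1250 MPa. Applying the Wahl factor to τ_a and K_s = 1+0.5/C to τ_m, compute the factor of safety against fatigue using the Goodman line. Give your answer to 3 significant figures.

0.258

C = D/d = 22.0/2.7 = 8.1481; K_W = (4C−1)/(4C−4)+0.615/C = 1.1804; K_s = 1+0.5/C = 1.0614
F_a = (F_max−F_min)/2 = 421.5 N; F_m = (F_max+F_min)/2 = 618.5 N
τ_a = K_W·8F_aD/(πd³) = 1.1804 × 1199.7 = 1416.1 MPa
τ_m = K_s·8F_mD/(πd³) = 1.0614 × 1760.4 = 1868.4 MPa
Goodman: 1/n_f = τ_a/S_se + τ_m/S_su = 1416.1/594 + 1868.4/1250 = 2.38403 + 1.49474 = 3.8788
n_f = 1/3.8788 = 0.2578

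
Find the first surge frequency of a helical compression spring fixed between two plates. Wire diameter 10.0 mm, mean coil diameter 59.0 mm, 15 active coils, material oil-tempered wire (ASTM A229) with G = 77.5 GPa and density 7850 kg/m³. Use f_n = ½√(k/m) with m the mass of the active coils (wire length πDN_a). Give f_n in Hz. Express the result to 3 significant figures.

k = Gd⁴/(8D³N_a) = (77.5×10³)(10.0⁴)/(8·59.0³·15) = 31.446 N/mm = 31446 N/m
Wire length L = πDN_a = π·59.0·15 = 2780.3 mm
m = ρ·(πd²/4)·L = 7850 × 78.54×10⁻⁶ m² × 2.7803 m = 1.7142 kg
f_n = ½√(k/m) = 0.5·√(31446/1.7142) = 0.5·√(18345) = 67.721 Hz

67.7 Hz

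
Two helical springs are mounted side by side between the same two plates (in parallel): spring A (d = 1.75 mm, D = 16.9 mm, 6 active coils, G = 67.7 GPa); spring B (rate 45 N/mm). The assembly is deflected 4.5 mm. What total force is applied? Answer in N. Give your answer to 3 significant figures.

k_A = Gd⁴/(8D³N_a) = (67.7×10³)(1.75⁴)/(8·16.9³·6) = 2.7406 N/mm
Parallel: k_eq = 2.7406 + 45 = 47.741 N/mm
F = k_eq·δ = 47.741·4.5 = 214.83 N

215 N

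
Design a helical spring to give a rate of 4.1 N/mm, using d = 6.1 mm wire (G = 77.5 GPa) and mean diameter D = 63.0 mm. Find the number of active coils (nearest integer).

N_a = Gd⁴/(8D³k) = (77.5×10³ × 6.1⁴)/(8 × 63.0³ × 4.1)
    = 1.07305e+08 / 8.20154e+06 = 13.08 → 13 coils

13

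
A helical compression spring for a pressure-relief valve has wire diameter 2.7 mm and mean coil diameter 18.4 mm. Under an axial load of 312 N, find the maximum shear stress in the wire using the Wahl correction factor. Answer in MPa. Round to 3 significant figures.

Spring index C = D/d = 18.4/2.7 = 6.8148
K_W = (4C−1)/(4C−4) + 0.615/C = 26.259/23.259 + 0.0902 = 1.2192
τ₀ = 8FD/(πd³) = 8·312·18.4/(π·2.7³) = 45926.4/61.836 = 742.71 MPa
τ_max = K·τ₀ = 1.2192 × 742.71 = 905.54 MPa

906 MPa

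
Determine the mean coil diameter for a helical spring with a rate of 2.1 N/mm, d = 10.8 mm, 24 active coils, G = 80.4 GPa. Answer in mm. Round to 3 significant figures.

139 mm

D = (Gd⁴/(8N_a·k))^(1/3) = (80.4×10³·10.8⁴/(8·24·2.1))^(1/3)
  = (2.71288e+06)^(1/3) = 139.4687 mm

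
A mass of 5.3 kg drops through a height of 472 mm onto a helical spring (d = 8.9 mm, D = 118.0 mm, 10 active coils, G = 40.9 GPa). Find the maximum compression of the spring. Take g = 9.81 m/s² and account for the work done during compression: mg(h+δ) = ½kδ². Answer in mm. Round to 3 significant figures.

k = Gd⁴/(8D³N_a) = (40.9×10³)(8.9⁴)/(8·118.0³·10) = 1.9523 N/mm
W = mg = 5.3 × 9.81 = 51.993 N
½kδ² − Wδ − Wh = 0 → δ = (W + √(W² + 2kWh))/k
δ = (51.993 + √(2703.3 + 95821.8))/1.9523 = (51.993 + 313.89)/1.9523 = 187.41 mm

187 mm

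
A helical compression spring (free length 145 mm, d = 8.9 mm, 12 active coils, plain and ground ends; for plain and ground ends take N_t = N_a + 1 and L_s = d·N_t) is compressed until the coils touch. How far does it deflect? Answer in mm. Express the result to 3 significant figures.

29.3 mm

N_t = 13; L_s = 8.9·13 = 115.7 mm
δ_solid = L₀ − L_s = 145 − 115.7 = 29.3 mm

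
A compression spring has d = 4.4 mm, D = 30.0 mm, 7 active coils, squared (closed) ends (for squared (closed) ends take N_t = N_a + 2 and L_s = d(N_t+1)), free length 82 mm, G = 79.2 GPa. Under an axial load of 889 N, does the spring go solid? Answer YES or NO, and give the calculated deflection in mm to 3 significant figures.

k = Gd⁴/(8D³N_a) = (79.2×10³)(4.4⁴)/(8·30.0³·7) = 19.633 N/mm
N_t = 9; L_s = 4.4·10 = 44 mm; δ_solid = L₀ − L_s = 82 − 44 = 38 mm
δ = F/k = 889/19.633 = 45.281 mm
δ ≥ δ_solid → spring goes solid

YES, δ = 45.3 mm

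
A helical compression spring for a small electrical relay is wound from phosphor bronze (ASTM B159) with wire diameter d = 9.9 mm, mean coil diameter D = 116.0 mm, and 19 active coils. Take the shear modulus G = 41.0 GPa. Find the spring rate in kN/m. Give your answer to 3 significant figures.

k = Gd⁴/(8D³N_a) = (41.0×10³ × 9.9⁴) / (8 × 116.0³ × 19)
  = 3.93844e+08 / 2.37256e+08 = 1.66 N/mm

1.66 kN/m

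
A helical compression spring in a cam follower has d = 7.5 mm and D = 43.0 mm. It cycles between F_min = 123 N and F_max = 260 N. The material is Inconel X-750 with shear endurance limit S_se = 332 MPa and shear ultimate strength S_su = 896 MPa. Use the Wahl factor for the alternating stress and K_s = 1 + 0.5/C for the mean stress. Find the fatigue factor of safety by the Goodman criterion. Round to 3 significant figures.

7.81

C = D/d = 43.0/7.5 = 5.7333; K_W = (4C−1)/(4C−4)+0.615/C = 1.2657; K_s = 1+0.5/C = 1.0872
F_a = (F_max−F_min)/2 = 68.5 N; F_m = (F_max+F_min)/2 = 191.5 N
τ_a = K_W·8F_aD/(πd³) = 1.2657 × 17.779 = 22.504 MPa
τ_m = K_s·8F_mD/(πd³) = 1.0872 × 49.704 = 54.039 MPa
Goodman: 1/n_f = τ_a/S_se + τ_m/S_su = 22.504/332 + 54.039/896 = 0.06778 + 0.06031 = 0.12809
n_f = 1/0.12809 = 7.807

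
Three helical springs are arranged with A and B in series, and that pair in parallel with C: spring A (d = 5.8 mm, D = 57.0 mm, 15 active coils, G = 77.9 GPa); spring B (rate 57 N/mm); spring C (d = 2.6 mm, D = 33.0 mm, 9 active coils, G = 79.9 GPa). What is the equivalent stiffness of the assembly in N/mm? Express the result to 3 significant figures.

5.12 N/mm

k_A = Gd⁴/(8D³N_a) = (77.9×10³)(5.8⁴)/(8·57.0³·15) = 3.9668 N/mm
k_C = Gd⁴/(8D³N_a) = (79.9×10³)(2.6⁴)/(8·33.0³·9) = 1.4111 N/mm
Springs A,B series: k_AB = 1/(1/3.9668+1/57) = 3.7087 N/mm; parallel with C: k_eq = 3.7087+1.4111 = 5.1199 N/mm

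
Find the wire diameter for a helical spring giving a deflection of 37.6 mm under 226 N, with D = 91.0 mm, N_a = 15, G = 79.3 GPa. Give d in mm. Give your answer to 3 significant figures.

Required rate k = F/δ = 226/37.6 = 6.0106 N/mm
d = (8D³N_a·k / G)^(1/4) = (8·91.0³·15·6.0106 / (79.3×10³))^0.25
  = (6854.1)^0.25 = 9.0989 mm

9.10 mm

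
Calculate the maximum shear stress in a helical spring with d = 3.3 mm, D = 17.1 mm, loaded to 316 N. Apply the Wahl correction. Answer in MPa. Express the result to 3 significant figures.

497 MPa

Spring index C = D/d = 17.1/3.3 = 5.1818
K_W = (4C−1)/(4C−4) + 0.615/C = 19.727/16.727 + 0.1187 = 1.2980
τ₀ = 8FD/(πd³) = 8·316·17.1/(π·3.3³) = 43228.8/112.9 = 382.9 MPa
τ_max = K·τ₀ = 1.2980 × 382.9 = 497.01 MPa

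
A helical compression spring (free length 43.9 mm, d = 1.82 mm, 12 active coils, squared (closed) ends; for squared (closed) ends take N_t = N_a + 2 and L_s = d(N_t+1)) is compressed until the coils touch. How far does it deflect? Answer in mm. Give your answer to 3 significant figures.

N_t = 14; L_s = 1.82·15 = 27.3 mm
δ_solid = L₀ − L_s = 43.9 − 27.3 = 16.6 mm

16.6 mm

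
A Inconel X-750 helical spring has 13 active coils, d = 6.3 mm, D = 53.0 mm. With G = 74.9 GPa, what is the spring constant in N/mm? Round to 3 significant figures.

7.62 N/mm

k = Gd⁴/(8D³N_a) = (74.9×10³ × 6.3⁴) / (8 × 53.0³ × 13)
  = 1.1799e+08 / 1.54832e+07 = 7.6205 N/mm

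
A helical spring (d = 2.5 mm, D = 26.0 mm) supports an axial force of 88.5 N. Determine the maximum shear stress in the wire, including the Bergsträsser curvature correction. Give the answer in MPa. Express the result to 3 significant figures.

Spring index C = D/d = 26.0/2.5 = 10.4000
K_B = (4C+2)/(4C−3) = 43.600/38.600 = 1.1295
τ₀ = 8FD/(πd³) = 8·88.5·26.0/(π·2.5³) = 18408/49.087 = 375 MPa
τ_max = K·τ₀ = 1.1295 × 375 = 423.58 MPa

424 MPa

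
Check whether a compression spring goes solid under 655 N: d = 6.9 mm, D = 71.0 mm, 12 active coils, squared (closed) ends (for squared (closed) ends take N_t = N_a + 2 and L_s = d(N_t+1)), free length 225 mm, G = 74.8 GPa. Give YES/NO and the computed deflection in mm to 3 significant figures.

YES, δ = 133 mm

k = Gd⁴/(8D³N_a) = (74.8×10³)(6.9⁴)/(8·71.0³·12) = 4.9346 N/mm
N_t = 14; L_s = 6.9·15 = 103.5 mm; δ_solid = L₀ − L_s = 225 − 103.5 = 121.5 mm
δ = F/k = 655/4.9346 = 132.74 mm
δ ≥ δ_solid → spring goes solid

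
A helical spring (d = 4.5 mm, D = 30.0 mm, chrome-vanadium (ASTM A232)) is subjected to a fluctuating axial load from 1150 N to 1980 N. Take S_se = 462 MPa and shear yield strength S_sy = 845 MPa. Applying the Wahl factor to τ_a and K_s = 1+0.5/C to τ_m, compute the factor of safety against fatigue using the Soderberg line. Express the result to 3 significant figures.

C = D/d = 30.0/4.5 = 6.6667; K_W = (4C−1)/(4C−4)+0.615/C = 1.2246; K_s = 1+0.5/C = 1.0750
F_a = (F_max−F_min)/2 = 415 N; F_m = (F_max+F_min)/2 = 1565 N
τ_a = K_W·8F_aD/(πd³) = 1.2246 × 347.91 = 426.06 MPa
τ_m = K_s·8F_mD/(πd³) = 1.0750 × 1312 = 1410.4 MPa
Soderberg: 1/n_f = τ_a/S_se + τ_m/S_sy = 426.06/462 + 1410.4/845 = 0.92220 + 1.66913 = 2.5913
n_f = 1/2.5913 = 0.3859

0.386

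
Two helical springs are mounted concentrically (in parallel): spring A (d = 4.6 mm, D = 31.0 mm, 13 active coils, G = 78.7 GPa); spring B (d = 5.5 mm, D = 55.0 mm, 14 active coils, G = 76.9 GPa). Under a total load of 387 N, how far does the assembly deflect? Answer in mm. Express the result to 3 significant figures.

k_A = Gd⁴/(8D³N_a) = (78.7×10³)(4.6⁴)/(8·31.0³·13) = 11.373 N/mm
k_B = Gd⁴/(8D³N_a) = (76.9×10³)(5.5⁴)/(8·55.0³·14) = 3.7763 N/mm
Parallel: k_eq = 11.373 + 3.7763 = 15.15 N/mm
δ = F/k_eq = 387/15.15 = 25.545 mm

25.5 mm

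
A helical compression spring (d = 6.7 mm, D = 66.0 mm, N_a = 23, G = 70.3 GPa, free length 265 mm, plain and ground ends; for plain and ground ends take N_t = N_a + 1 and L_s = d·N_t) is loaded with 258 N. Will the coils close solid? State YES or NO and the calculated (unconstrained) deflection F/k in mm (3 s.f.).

k = Gd⁴/(8D³N_a) = (70.3×10³)(6.7⁴)/(8·66.0³·23) = 2.678 N/mm
N_t = 24; L_s = 6.7·24 = 160.8 mm; δ_solid = L₀ − L_s = 265 − 160.8 = 104.2 mm
δ = F/k = 258/2.678 = 96.342 mm
δ < δ_solid → spring does not go solid

NO, δ = 96.3 mm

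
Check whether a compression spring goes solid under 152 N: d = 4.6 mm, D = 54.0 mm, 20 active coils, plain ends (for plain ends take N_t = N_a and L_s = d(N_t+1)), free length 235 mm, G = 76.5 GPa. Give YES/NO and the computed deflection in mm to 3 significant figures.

k = Gd⁴/(8D³N_a) = (76.5×10³)(4.6⁴)/(8·54.0³·20) = 1.3595 N/mm
N_t = 20; L_s = 4.6·21 = 96.6 mm; δ_solid = L₀ − L_s = 235 − 96.6 = 138.4 mm
δ = F/k = 152/1.3595 = 111.8 mm
δ < δ_solid → spring does not go solid

NO, δ = 112 mm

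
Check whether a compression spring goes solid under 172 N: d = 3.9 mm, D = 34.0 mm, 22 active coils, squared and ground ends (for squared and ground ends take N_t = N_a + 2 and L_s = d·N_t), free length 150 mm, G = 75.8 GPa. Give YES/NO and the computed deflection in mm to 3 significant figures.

YES, δ = 67.9 mm

k = Gd⁴/(8D³N_a) = (75.8×10³)(3.9⁴)/(8·34.0³·22) = 2.535 N/mm
N_t = 24; L_s = 3.9·24 = 93.6 mm; δ_solid = L₀ − L_s = 150 − 93.6 = 56.4 mm
δ = F/k = 172/2.535 = 67.85 mm
δ ≥ δ_solid → spring goes solid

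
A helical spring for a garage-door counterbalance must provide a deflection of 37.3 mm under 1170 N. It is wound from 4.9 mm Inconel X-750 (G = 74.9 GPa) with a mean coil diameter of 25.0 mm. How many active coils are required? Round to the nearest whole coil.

11

Required rate k = F/δ = 1170/37.3 = 31.367 N/mm
N_a = Gd⁴/(8D³k) = (74.9×10³ × 4.9⁴)/(8 × 25.0³ × 31.367)
    = 4.31784e+07 / 3.92091e+06 = 11.01 → 11 coils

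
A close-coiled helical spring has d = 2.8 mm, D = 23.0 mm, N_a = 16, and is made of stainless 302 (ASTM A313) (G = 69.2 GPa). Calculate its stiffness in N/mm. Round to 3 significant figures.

k = Gd⁴/(8D³N_a) = (69.2×10³ × 2.8⁴) / (8 × 23.0³ × 16)
  = 4.25342e+06 / 1.55738e+06 = 2.7311 N/mm

2.73 N/mm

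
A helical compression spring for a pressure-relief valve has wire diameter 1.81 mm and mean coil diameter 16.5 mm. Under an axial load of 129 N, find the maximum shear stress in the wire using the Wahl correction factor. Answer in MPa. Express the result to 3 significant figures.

1060 MPa

Spring index C = D/d = 16.5/1.81 = 9.1160
K_W = (4C−1)/(4C−4) + 0.615/C = 35.464/32.464 + 0.0675 = 1.1599
τ₀ = 8FD/(πd³) = 8·129·16.5/(π·1.81³) = 17028/18.629 = 914.07 MPa
τ_max = K·τ₀ = 1.1599 × 914.07 = 1060.2 MPa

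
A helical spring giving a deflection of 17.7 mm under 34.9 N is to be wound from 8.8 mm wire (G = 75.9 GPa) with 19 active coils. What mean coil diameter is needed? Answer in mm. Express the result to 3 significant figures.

Required rate k = F/δ = 34.9/17.7 = 1.9718 N/mm
D = (Gd⁴/(8N_a·k))^(1/3) = (75.9×10³·8.8⁴/(8·19·1.9718))^(1/3)
  = (1.51872e+06)^(1/3) = 114.9456 mm

115 mm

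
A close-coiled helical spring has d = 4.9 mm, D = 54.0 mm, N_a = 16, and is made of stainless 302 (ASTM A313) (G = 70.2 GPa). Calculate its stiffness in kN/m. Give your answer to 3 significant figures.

2.01 kN/m

k = Gd⁴/(8D³N_a) = (70.2×10³ × 4.9⁴) / (8 × 54.0³ × 16)
  = 4.04689e+07 / 2.01554e+07 = 2.0078 N/mm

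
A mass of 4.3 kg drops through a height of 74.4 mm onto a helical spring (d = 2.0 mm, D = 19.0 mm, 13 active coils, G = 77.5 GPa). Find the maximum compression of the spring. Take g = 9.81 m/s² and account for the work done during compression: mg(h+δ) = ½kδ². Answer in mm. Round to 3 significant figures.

89.1 mm

k = Gd⁴/(8D³N_a) = (77.5×10³)(2.0⁴)/(8·19.0³·13) = 1.7383 N/mm
W = mg = 4.3 × 9.81 = 42.183 N
½kδ² − Wδ − Wh = 0 → δ = (W + √(W² + 2kWh))/k
δ = (42.183 + √(1779.4 + 10911.1))/1.7383 = (42.183 + 112.65)/1.7383 = 89.072 mm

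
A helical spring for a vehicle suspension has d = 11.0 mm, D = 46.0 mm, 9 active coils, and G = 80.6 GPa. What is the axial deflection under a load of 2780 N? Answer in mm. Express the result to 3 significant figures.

k = Gd⁴/(8D³N_a) = (80.6×10³)(11.0⁴)/(8·46.0³·9) = 168.38 N/mm
δ = F/k = 2780 / 168.38 = 16.51 mm

16.5 mm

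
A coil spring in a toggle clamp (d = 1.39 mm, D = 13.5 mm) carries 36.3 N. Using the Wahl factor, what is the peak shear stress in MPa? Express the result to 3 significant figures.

534 MPa

Spring index C = D/d = 13.5/1.39 = 9.7122
K_W = (4C−1)/(4C−4) + 0.615/C = 37.849/34.849 + 0.0633 = 1.1494
τ₀ = 8FD/(πd³) = 8·36.3·13.5/(π·1.39³) = 3920.4/8.4371 = 464.66 MPa
τ_max = K·τ₀ = 1.1494 × 464.66 = 534.08 MPa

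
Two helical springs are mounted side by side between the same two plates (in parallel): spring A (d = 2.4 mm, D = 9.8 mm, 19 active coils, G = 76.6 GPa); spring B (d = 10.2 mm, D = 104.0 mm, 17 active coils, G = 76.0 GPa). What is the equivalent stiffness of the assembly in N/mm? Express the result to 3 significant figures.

k_A = Gd⁴/(8D³N_a) = (76.6×10³)(2.4⁴)/(8·9.8³·19) = 17.764 N/mm
k_B = Gd⁴/(8D³N_a) = (76.0×10³)(10.2⁴)/(8·104.0³·17) = 5.3774 N/mm
Parallel: k_eq = 17.764 + 5.3774 = 23.142 N/mm

23.1 N/mm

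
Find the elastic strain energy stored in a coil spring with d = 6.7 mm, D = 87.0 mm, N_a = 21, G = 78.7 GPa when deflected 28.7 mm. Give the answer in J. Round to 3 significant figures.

k = Gd⁴/(8D³N_a) = (78.7×10³)(6.7⁴)/(8·87.0³·21) = 1.4335 N/mm
U = ½kδ² = 0.5 × 1.4335 × 28.7² = 590.39 N·mm = 0.59039 J

0.590 J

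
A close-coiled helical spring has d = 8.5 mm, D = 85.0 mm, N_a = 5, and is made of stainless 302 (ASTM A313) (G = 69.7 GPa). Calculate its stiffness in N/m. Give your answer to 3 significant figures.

14800 N/m

k = Gd⁴/(8D³N_a) = (69.7×10³ × 8.5⁴) / (8 × 85.0³ × 5)
  = 3.63838e+08 / 2.4565e+07 = 14.811 N/mm = 14811 N/m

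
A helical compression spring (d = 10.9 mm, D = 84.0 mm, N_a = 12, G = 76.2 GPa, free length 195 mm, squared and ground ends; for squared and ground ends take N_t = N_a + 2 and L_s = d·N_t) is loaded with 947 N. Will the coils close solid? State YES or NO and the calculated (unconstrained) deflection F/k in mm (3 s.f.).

k = Gd⁴/(8D³N_a) = (76.2×10³)(10.9⁴)/(8·84.0³·12) = 18.904 N/mm
N_t = 14; L_s = 10.9·14 = 152.6 mm; δ_solid = L₀ − L_s = 195 − 152.6 = 42.4 mm
δ = F/k = 947/18.904 = 50.095 mm
δ ≥ δ_solid → spring goes solid

YES, δ = 50.1 mm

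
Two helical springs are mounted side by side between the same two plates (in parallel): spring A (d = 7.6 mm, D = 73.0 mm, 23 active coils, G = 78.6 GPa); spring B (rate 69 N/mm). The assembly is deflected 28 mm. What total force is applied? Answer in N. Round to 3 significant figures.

2030 N

k_A = Gd⁴/(8D³N_a) = (78.6×10³)(7.6⁴)/(8·73.0³·23) = 3.6635 N/mm
Parallel: k_eq = 3.6635 + 69 = 72.663 N/mm
F = k_eq·δ = 72.663·28 = 2034.6 N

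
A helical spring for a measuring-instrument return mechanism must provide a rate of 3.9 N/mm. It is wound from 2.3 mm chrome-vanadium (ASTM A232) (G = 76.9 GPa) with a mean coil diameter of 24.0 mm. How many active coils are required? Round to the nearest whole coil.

N_a = Gd⁴/(8D³k) = (76.9×10³ × 2.3⁴)/(8 × 24.0³ × 3.9)
    = 2.15198e+06 / 431309 = 4.989 → 5 coils

5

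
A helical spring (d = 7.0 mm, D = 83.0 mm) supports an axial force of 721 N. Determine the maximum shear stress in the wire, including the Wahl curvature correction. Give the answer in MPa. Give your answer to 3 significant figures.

498 MPa

Spring index C = D/d = 83.0/7.0 = 11.8571
K_W = (4C−1)/(4C−4) + 0.615/C = 46.429/43.429 + 0.0519 = 1.1209
τ₀ = 8FD/(πd³) = 8·721·83.0/(π·7.0³) = 478744/1077.6 = 444.28 MPa
τ_max = K·τ₀ = 1.1209 × 444.28 = 498.02 MPa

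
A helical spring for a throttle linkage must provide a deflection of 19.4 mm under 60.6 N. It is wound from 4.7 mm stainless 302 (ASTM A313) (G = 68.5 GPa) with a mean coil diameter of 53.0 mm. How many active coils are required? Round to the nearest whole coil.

9

Required rate k = F/δ = 60.6/19.4 = 3.1237 N/mm
N_a = Gd⁴/(8D³k) = (68.5×10³ × 4.7⁴)/(8 × 53.0³ × 3.1237)
    = 3.34258e+07 / 3.72039e+06 = 8.984 → 9 coils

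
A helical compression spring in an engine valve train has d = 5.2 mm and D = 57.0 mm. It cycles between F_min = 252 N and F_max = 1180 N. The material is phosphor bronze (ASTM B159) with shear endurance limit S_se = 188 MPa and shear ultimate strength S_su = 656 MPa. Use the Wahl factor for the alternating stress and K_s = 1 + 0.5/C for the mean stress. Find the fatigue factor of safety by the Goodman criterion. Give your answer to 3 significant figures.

0.246

C = D/d = 57.0/5.2 = 10.9615; K_W = (4C−1)/(4C−4)+0.615/C = 1.1314; K_s = 1+0.5/C = 1.0456
F_a = (F_max−F_min)/2 = 464 N; F_m = (F_max+F_min)/2 = 716 N
τ_a = K_W·8F_aD/(πd³) = 1.1314 × 478.99 = 541.92 MPa
τ_m = K_s·8F_mD/(πd³) = 1.0456 × 739.13 = 772.84 MPa
Goodman: 1/n_f = τ_a/S_se + τ_m/S_su = 541.92/188 + 772.84/656 = 2.88257 + 1.17811 = 4.0607
n_f = 1/4.0607 = 0.2463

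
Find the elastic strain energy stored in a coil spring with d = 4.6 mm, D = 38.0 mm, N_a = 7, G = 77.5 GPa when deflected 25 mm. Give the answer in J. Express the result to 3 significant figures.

3.53 J

k = Gd⁴/(8D³N_a) = (77.5×10³)(4.6⁴)/(8·38.0³·7) = 11.293 N/mm
U = ½kδ² = 0.5 × 11.293 × 25² = 3528.9 N·mm = 3.5289 J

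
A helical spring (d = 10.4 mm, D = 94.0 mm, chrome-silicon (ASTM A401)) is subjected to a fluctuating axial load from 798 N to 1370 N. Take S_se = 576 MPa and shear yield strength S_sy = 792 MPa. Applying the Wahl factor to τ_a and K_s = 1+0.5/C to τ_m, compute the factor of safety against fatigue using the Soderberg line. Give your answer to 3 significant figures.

C = D/d = 94.0/10.4 = 9.0385; K_W = (4C−1)/(4C−4)+0.615/C = 1.1613; K_s = 1+0.5/C = 1.0553
F_a = (F_max−F_min)/2 = 286 N; F_m = (F_max+F_min)/2 = 1084 N
τ_a = K_W·8F_aD/(πd³) = 1.1613 × 60.86 = 70.68 MPa
τ_m = K_s·8F_mD/(πd³) = 1.0553 × 230.67 = 243.43 MPa
Soderberg: 1/n_f = τ_a/S_se + τ_m/S_sy = 70.68/576 + 243.43/792 = 0.12271 + 0.30737 = 0.43007
n_f = 1/0.43007 = 2.325

2.33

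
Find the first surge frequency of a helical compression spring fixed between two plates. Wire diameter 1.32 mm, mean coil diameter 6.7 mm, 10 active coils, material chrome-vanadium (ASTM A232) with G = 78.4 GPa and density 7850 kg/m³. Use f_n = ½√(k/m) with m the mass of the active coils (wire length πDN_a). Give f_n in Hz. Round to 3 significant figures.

k = Gd⁴/(8D³N_a) = (78.4×10³)(1.32⁴)/(8·6.7³·10) = 9.8923 N/mm = 9892.3 N/m
Wire length L = πDN_a = π·6.7·10 = 210.49 mm
m = ρ·(πd²/4)·L = 7850 × 1.3685×10⁻⁶ m² × 0.21049 m = 0.0022612 kg
f_n = ½√(k/m) = 0.5·√(9892.3/0.0022612) = 0.5·√(4.3749e+06) = 1045.8 Hz

1050 Hz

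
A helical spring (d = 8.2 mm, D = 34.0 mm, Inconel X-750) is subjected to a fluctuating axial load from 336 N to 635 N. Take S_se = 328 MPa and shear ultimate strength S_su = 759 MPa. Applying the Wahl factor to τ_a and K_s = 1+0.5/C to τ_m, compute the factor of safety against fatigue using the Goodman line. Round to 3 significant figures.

C = D/d = 34.0/8.2 = 4.1463; K_W = (4C−1)/(4C−4)+0.615/C = 1.3867; K_s = 1+0.5/C = 1.1206
F_a = (F_max−F_min)/2 = 149.5 N; F_m = (F_max+F_min)/2 = 485.5 N
τ_a = K_W·8F_aD/(πd³) = 1.3867 × 23.476 = 32.554 MPa
τ_m = K_s·8F_mD/(πd³) = 1.1206 × 76.237 = 85.43 MPa
Goodman: 1/n_f = τ_a/S_se + τ_m/S_su = 32.554/328 + 85.43/759 = 0.09925 + 0.11256 = 0.21181
n_f = 1/0.21181 = 4.721

4.72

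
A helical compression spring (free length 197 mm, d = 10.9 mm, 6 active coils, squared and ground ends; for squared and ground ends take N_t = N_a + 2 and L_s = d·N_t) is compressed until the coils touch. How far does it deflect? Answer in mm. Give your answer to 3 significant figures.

N_t = 8; L_s = 10.9·8 = 87.2 mm
δ_solid = L₀ − L_s = 197 − 87.2 = 109.8 mm

110 mm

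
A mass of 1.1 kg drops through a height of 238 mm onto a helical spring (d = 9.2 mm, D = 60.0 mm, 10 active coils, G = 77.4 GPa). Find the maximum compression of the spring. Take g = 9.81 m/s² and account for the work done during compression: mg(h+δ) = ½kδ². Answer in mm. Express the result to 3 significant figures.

13.0 mm

k = Gd⁴/(8D³N_a) = (77.4×10³)(9.2⁴)/(8·60.0³·10) = 32.088 N/mm
W = mg = 1.1 × 9.81 = 10.791 N
½kδ² − Wδ − Wh = 0 → δ = (W + √(W² + 2kWh))/k
δ = (10.791 + √(116.45 + 164823))/32.088 = (10.791 + 406.13)/32.088 = 12.993 mm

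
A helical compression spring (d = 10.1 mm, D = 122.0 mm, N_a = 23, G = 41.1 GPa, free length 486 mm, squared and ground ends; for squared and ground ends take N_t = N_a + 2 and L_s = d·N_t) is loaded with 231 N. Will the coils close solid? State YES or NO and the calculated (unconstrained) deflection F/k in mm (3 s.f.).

k = Gd⁴/(8D³N_a) = (41.1×10³)(10.1⁴)/(8·122.0³·23) = 1.2801 N/mm
N_t = 25; L_s = 10.1·25 = 252.5 mm; δ_solid = L₀ − L_s = 486 − 252.5 = 233.5 mm
δ = F/k = 231/1.2801 = 180.46 mm
δ < δ_solid → spring does not go solid

NO, δ = 180 mm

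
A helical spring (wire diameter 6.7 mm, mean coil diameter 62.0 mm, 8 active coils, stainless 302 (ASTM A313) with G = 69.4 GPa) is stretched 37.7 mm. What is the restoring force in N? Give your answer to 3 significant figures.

k = Gd⁴/(8D³N_a) = (69.4×10³)(6.7⁴)/(8·62.0³·8) = 9.1686 N/mm
F = k·δ = 9.1686 × 37.7 = 345.66 N

346 N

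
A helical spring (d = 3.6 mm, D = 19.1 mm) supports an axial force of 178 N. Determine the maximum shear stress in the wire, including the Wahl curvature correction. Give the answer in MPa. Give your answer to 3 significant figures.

239 MPa

Spring index C = D/d = 19.1/3.6 = 5.3056
K_W = (4C−1)/(4C−4) + 0.615/C = 20.222/17.222 + 0.1159 = 1.2901
τ₀ = 8FD/(πd³) = 8·178·19.1/(π·3.6³) = 27198.4/146.57 = 185.56 MPa
τ_max = K·τ₀ = 1.2901 × 185.56 = 239.39 MPa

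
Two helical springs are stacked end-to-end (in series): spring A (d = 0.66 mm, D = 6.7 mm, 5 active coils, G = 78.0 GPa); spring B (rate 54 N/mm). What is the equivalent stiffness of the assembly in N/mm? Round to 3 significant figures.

k_A = Gd⁴/(8D³N_a) = (78.0×10³)(0.66⁴)/(8·6.7³·5) = 1.2302 N/mm
Series: 1/k_eq = 1/1.2302 + 1/54 = 0.83138; k_eq = 1.2028 N/mm

1.20 N/mm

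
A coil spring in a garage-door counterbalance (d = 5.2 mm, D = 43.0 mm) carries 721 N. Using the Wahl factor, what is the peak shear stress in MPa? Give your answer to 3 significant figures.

661 MPa

Spring index C = D/d = 43.0/5.2 = 8.2692
K_W = (4C−1)/(4C−4) + 0.615/C = 32.077/29.077 + 0.0744 = 1.1775
τ₀ = 8FD/(πd³) = 8·721·43.0/(π·5.2³) = 248024/441.73 = 561.48 MPa
τ_max = K·τ₀ = 1.1775 × 561.48 = 661.17 MPa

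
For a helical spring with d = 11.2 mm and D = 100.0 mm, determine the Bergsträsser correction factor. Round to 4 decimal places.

C = D/d = 100.0/11.2 = 8.9286
K_B = (4C+2)/(4C−3) = 37.714/32.714 = 1.1528

1.1528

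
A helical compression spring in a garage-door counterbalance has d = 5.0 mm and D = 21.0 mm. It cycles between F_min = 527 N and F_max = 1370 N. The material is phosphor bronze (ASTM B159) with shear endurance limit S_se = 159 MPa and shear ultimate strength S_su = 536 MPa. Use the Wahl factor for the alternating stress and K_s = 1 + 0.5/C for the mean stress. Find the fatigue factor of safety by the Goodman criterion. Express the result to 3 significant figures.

0.414

C = D/d = 21.0/5.0 = 4.2000; K_W = (4C−1)/(4C−4)+0.615/C = 1.3808; K_s = 1+0.5/C = 1.1190
F_a = (F_max−F_min)/2 = 421.5 N; F_m = (F_max+F_min)/2 = 948.5 N
τ_a = K_W·8F_aD/(πd³) = 1.3808 × 180.32 = 248.99 MPa
τ_m = K_s·8F_mD/(πd³) = 1.1190 × 405.78 = 454.08 MPa
Goodman: 1/n_f = τ_a/S_se + τ_m/S_su = 248.99/159 + 454.08/536 = 1.56596 + 0.84717 = 2.4131
n_f = 1/2.4131 = 0.4144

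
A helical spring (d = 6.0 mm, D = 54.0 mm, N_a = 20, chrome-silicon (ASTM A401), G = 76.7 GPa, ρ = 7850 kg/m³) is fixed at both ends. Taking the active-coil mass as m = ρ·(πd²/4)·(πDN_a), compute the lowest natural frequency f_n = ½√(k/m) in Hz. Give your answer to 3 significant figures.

36.2 Hz

k = Gd⁴/(8D³N_a) = (76.7×10³)(6.0⁴)/(8·54.0³·20) = 3.9455 N/mm = 3945.5 N/m
Wire length L = πDN_a = π·54.0·20 = 3392.9 mm
m = ρ·(πd²/4)·L = 7850 × 28.274×10⁻⁶ m² × 3.3929 m = 0.75307 kg
f_n = ½√(k/m) = 0.5·√(3945.5/0.75307) = 0.5·√(5239.2) = 36.191 Hz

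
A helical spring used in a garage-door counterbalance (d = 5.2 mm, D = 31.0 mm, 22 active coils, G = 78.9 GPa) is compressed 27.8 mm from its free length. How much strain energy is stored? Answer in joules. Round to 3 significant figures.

k = Gd⁴/(8D³N_a) = (78.9×10³)(5.2⁴)/(8·31.0³·22) = 11.003 N/mm
U = ½kδ² = 0.5 × 11.003 × 27.8² = 4251.6 N·mm = 4.2516 J

4.25 J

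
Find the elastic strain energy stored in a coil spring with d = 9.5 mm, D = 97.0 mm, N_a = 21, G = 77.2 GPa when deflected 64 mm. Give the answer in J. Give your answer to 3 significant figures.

8.40 J

k = Gd⁴/(8D³N_a) = (77.2×10³)(9.5⁴)/(8·97.0³·21) = 4.101 N/mm
U = ½kδ² = 0.5 × 4.101 × 64² = 8398.8 N·mm = 8.3988 J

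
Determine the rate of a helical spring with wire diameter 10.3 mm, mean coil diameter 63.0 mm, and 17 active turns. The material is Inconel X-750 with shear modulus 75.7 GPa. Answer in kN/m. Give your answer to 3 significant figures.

25.1 kN/m

k = Gd⁴/(8D³N_a) = (75.7×10³ × 10.3⁴) / (8 × 63.0³ × 17)
  = 8.5201e+08 / 3.40064e+07 = 25.054 N/mm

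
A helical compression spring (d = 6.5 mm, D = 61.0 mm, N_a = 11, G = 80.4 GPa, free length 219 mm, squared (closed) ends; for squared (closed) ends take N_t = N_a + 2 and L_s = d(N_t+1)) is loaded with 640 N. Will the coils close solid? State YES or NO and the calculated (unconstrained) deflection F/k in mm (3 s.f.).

NO, δ = 89.1 mm

k = Gd⁴/(8D³N_a) = (80.4×10³)(6.5⁴)/(8·61.0³·11) = 7.1852 N/mm
N_t = 13; L_s = 6.5·14 = 91 mm; δ_solid = L₀ − L_s = 219 − 91 = 128 mm
δ = F/k = 640/7.1852 = 89.072 mm
δ < δ_solid → spring does not go solid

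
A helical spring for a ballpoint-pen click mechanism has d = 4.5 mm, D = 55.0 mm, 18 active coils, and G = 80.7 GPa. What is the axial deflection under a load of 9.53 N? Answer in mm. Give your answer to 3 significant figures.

k = Gd⁴/(8D³N_a) = (80.7×10³)(4.5⁴)/(8·55.0³·18) = 1.3813 N/mm
δ = F/k = 9.53 / 1.3813 = 6.8995 mm

6.90 mm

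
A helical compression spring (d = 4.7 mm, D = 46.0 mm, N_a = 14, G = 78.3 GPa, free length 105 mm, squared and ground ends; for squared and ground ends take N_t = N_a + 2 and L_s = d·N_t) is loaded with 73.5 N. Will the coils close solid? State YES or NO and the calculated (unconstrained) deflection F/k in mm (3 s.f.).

NO, δ = 21.0 mm

k = Gd⁴/(8D³N_a) = (78.3×10³)(4.7⁴)/(8·46.0³·14) = 3.5048 N/mm
N_t = 16; L_s = 4.7·16 = 75.2 mm; δ_solid = L₀ − L_s = 105 − 75.2 = 29.8 mm
δ = F/k = 73.5/3.5048 = 20.971 mm
δ < δ_solid → spring does not go solid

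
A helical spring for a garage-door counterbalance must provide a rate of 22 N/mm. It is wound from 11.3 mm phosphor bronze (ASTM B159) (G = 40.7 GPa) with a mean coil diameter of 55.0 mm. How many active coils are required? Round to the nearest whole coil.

N_a = Gd⁴/(8D³k) = (40.7×10³ × 11.3⁴)/(8 × 55.0³ × 22)
    = 6.63603e+08 / 2.9282e+07 = 22.66 → 23 coils

23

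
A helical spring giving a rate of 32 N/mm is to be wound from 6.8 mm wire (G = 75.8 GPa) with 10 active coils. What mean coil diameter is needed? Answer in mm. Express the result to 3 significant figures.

39.9 mm

D = (Gd⁴/(8N_a·k))^(1/3) = (75.8×10³·6.8⁴/(8·10·32))^(1/3)
  = (63308.9)^(1/3) = 39.8555 mm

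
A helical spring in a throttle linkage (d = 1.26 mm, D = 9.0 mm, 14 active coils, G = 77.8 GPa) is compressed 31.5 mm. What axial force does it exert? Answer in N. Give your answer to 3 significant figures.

75.7 N

k = Gd⁴/(8D³N_a) = (77.8×10³)(1.26⁴)/(8·9.0³·14) = 2.4017 N/mm
F = k·δ = 2.4017 × 31.5 = 75.653 N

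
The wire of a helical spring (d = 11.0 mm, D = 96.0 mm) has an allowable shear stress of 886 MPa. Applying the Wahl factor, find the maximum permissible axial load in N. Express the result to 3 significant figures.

4130 N

C = D/d = 96.0/11.0 = 8.7273
K_W = (4C−1)/(4C−4) + 0.615/C = 33.909/30.909 + 0.0705 = 1.1675
τ_max = K·8FD/(πd³) → F_max = τ_allow·πd³/(8DK)
F_max = 886·π·11.0³/(8·96.0·1.1675) = 3.7048e+06/896.66 = 4131.7 N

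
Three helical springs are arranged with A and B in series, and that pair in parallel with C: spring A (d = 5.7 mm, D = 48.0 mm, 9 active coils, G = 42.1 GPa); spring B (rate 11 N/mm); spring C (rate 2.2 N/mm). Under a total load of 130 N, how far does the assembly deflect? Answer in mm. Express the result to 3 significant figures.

k_A = Gd⁴/(8D³N_a) = (42.1×10³)(5.7⁴)/(8·48.0³·9) = 5.5812 N/mm
Springs A,B series: k_AB = 1/(1/5.5812+1/11) = 3.7026 N/mm; parallel with C: k_eq = 3.7026+2.2 = 5.9026 N/mm
δ = F/k_eq = 130/5.9026 = 22.024 mm

22.0 mm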